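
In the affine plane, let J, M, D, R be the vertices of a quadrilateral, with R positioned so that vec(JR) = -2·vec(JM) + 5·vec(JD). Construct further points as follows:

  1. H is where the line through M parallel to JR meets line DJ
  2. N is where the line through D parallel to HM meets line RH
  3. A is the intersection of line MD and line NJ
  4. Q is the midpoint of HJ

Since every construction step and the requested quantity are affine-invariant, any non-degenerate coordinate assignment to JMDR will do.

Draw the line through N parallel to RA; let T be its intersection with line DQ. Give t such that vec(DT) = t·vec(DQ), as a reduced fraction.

t = 12/11

Work in coordinates with J = (0, 0), M = (1, 0), D = (0, 1), R = (-2, 5).
1. H is where the line through M parallel to JR meets line DJ ⇒ H = (0, 5/2)
2. N is where the line through D parallel to HM meets line RH ⇒ N = (-6/5, 4)
3. A is the intersection of line MD and line NJ ⇒ A = (-3/7, 10/7)
4. Q is the midpoint of HJ ⇒ Q = (0, 5/4)
through N parallel to RA: direction (11/7, -25/7); meets DQ at T = (0, 14/11)
T = D + t·(Q−D) with t = 12/11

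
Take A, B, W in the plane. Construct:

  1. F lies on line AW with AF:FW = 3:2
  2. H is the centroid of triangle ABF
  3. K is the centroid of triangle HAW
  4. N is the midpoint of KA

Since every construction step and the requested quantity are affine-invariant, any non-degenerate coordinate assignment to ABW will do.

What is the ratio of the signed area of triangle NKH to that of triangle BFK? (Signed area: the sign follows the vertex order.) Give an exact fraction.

Work in coordinates with A = (0, 0), B = (1, 0), W = (0, 1).
1. F lies on line AW with AF:FW = 3:2 ⇒ F = (0, 3/5)
2. H is the centroid of triangle ABF ⇒ H = (1/3, 1/5)
3. K is the centroid of triangle HAW ⇒ K = (1/9, 2/5)
4. N is the midpoint of KA ⇒ N = (1/18, 1/5)
2·[NKH] = -1/18, 2·[BFK] = 2/15
[NKH]:[BFK] = -1/18:2/15 = -5/12

[NKH]:[BFK] = -5/12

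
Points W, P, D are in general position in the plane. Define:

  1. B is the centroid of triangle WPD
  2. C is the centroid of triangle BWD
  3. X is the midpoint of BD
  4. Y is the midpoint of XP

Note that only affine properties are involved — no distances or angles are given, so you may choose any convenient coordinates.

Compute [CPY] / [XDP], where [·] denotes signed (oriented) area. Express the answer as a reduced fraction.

Assign W = (0, 0), P = (1, 0), D = (0, 1) — the answer is frame-independent, so this choice is without loss of generality.
1. B is the centroid of triangle WPD ⇒ B = (1/3, 1/3)
2. C is the centroid of triangle BWD ⇒ C = (1/9, 4/9)
3. X is the midpoint of BD ⇒ X = (1/6, 2/3)
4. Y is the midpoint of XP ⇒ Y = (7/12, 1/3)
2·[CPY] = 1/9, 2·[XDP] = -1/6
[CPY]:[XDP] = 1/9:-1/6 = -2/3

[CPY]:[XDP] = -2/3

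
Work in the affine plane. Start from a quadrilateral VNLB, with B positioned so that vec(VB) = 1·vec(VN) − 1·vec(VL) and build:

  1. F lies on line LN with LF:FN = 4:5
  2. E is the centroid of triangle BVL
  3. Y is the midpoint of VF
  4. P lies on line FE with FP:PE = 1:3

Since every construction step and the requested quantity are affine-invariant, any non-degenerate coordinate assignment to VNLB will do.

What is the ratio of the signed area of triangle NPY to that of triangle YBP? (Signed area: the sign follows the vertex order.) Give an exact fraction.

Choose coordinates V = (0, 0), N = (1, 0), L = (0, 1), B = (1, -1).
1. F lies on line LN with LF:FN = 4:5 ⇒ F = (4/9, 5/9)
2. E is the centroid of triangle BVL ⇒ E = (1/3, 0)
3. Y is the midpoint of VF ⇒ Y = (2/9, 5/18)
4. P lies on line FE with FP:PE = 1:3 ⇒ P = (5/12, 5/12)
2·[NPY] = 35/216, 2·[YBP] = 77/216
[NPY]:[YBP] = 35/216:77/216 = 5/11

[NPY]:[YBP] = 5/11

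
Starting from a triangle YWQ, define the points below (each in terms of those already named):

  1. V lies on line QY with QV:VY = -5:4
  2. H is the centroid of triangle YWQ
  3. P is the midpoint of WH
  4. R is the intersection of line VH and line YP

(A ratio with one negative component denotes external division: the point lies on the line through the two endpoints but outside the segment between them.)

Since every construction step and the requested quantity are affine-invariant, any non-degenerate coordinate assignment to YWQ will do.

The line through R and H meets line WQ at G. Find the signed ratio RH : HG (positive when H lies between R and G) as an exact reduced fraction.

Choose coordinates Y = (0, 0), W = (1, 0), Q = (0, 1).
1. V lies on line QY with QV:VY = -5:4 ⇒ V = (0, -4)
2. H is the centroid of triangle YWQ ⇒ H = (1/3, 1/3)
3. P is the midpoint of WH ⇒ P = (2/3, 1/6)
4. R is the intersection of line VH and line YP ⇒ R = (16/51, 4/51)
line RH meets WQ at G = (5/14, 9/14)
H = R + t·(G−R) with t = 14/31, so RH:HG = 14/31:17/31

RH:HG = 14/17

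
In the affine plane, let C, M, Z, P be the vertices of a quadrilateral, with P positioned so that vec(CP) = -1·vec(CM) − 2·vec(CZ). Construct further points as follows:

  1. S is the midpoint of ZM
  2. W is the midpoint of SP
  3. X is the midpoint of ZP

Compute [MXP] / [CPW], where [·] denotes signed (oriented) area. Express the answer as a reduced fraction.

[MXP]:[CPW] = 8

Set C = (0, 0), M = (1, 0), Z = (0, 1), P = (-1, -2); any affine frame gives the same invariant.
1. S is the midpoint of ZM ⇒ S = (1/2, 1/2)
2. W is the midpoint of SP ⇒ W = (-1/4, -3/4)
3. X is the midpoint of ZP ⇒ X = (-1/2, -1/2)
2·[MXP] = 2, 2·[CPW] = 1/4
[MXP]:[CPW] = 2:1/4 = 8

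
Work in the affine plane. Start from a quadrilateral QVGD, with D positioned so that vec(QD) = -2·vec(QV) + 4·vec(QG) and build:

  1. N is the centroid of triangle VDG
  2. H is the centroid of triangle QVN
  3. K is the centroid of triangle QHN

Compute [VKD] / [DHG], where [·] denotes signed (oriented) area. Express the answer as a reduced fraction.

[VKD]:[DHG] = -26/3

Assign Q = (0, 0), V = (1, 0), G = (0, 1), D = (-2, 4) — the answer is frame-independent, so this choice is without loss of generality.
1. N is the centroid of triangle VDG ⇒ N = (-1/3, 5/3)
2. H is the centroid of triangle QVN ⇒ H = (2/9, 5/9)
3. K is the centroid of triangle QHN ⇒ K = (-1/27, 20/27)
2·[VKD] = -52/27, 2·[DHG] = 2/9
[VKD]:[DHG] = -52/27:2/9 = -26/3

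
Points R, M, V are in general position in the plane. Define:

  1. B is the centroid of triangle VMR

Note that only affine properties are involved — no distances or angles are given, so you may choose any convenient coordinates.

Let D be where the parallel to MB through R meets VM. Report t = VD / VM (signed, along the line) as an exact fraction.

Set R = (0, 0), M = (1, 0), V = (0, 1); any affine frame gives the same invariant.
1. B is the centroid of triangle VMR ⇒ B = (1/3, 1/3)
through R parallel to MB: direction (-2/3, 1/3); meets VM at D = (2, -1)
D = V + t·(M−V) with t = 2

t = 2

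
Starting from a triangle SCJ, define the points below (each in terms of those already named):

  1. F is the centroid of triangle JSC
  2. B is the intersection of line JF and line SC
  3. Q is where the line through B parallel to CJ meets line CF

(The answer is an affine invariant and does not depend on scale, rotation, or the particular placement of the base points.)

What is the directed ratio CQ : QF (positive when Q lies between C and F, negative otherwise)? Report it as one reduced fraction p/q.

CQ:QF = -3

Choose coordinates S = (0, 0), C = (1, 0), J = (0, 1).
1. F is the centroid of triangle JSC ⇒ F = (1/3, 1/3)
2. B is the intersection of line JF and line SC ⇒ B = (1/2, 0)
3. Q is where the line through B parallel to CJ meets line CF ⇒ Q = (0, 1/2)
Q = C + t·(F−C) with t = 3/2, so CQ:QF = t:(1−t) = 3/2:-1/2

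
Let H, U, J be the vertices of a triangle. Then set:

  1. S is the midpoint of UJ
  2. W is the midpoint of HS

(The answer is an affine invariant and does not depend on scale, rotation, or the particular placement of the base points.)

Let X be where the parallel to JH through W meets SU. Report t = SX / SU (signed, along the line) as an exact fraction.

Assign H = (0, 0), U = (1, 0), J = (0, 1) — the answer is frame-independent, so this choice is without loss of generality.
1. S is the midpoint of UJ ⇒ S = (1/2, 1/2)
2. W is the midpoint of HS ⇒ W = (1/4, 1/4)
through W parallel to JH: direction (0, -1); meets SU at X = (1/4, 3/4)
X = S + t·(U−S) with t = -1/2

t = -1/2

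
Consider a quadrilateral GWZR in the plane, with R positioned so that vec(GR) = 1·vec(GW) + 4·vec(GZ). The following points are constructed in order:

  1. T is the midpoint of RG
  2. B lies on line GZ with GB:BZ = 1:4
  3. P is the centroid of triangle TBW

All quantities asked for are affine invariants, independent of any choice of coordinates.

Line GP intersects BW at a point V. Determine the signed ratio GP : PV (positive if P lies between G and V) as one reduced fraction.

GP:PV = -25/19

Work in coordinates with G = (0, 0), W = (1, 0), Z = (0, 1), R = (1, 4).
1. T is the midpoint of RG ⇒ T = (1/2, 2)
2. B lies on line GZ with GB:BZ = 1:4 ⇒ B = (0, 1/5)
3. P is the centroid of triangle TBW ⇒ P = (1/2, 11/15)
line GP meets BW at V = (3/25, 22/125)
P = G + t·(V−G) with t = 25/6, so GP:PV = 25/6:-19/6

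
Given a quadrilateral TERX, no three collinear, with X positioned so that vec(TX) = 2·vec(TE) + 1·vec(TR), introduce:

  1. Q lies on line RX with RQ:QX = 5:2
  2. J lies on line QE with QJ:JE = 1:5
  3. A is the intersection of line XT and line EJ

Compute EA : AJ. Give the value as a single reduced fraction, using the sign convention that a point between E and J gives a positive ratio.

Assign T = (0, 0), E = (1, 0), R = (0, 1), X = (2, 1) — the answer is frame-independent, so this choice is without loss of generality.
1. Q lies on line RX with RQ:QX = 5:2 ⇒ Q = (10/7, 1)
2. J lies on line QE with QJ:JE = 1:5 ⇒ J = (19/14, 5/6)
3. A is the intersection of line XT and line EJ ⇒ A = (14/11, 7/11)
A = E + t·(J−E) with t = 42/55, so EA:AJ = t:(1−t) = 42/55:13/55

EA:AJ = 42/13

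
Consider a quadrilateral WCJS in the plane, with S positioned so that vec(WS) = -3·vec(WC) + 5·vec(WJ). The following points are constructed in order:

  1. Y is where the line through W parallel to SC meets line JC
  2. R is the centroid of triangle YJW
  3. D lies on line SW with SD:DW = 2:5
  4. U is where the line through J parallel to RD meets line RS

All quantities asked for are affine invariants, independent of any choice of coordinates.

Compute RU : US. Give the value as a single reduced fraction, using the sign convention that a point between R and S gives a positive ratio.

Choose coordinates W = (0, 0), C = (1, 0), J = (0, 1), S = (-3, 5).
1. Y is where the line through W parallel to SC meets line JC ⇒ Y = (-4, 5)
2. R is the centroid of triangle YJW ⇒ R = (-4/3, 2)
3. D lies on line SW with SD:DW = 2:5 ⇒ D = (-15/7, 25/7)
4. U is where the line through J parallel to RD meets line RS ⇒ U = (119/12, -73/4)
U = R + t·(S−R) with t = -27/4, so RU:US = t:(1−t) = -27/4:31/4

RU:US = -27/31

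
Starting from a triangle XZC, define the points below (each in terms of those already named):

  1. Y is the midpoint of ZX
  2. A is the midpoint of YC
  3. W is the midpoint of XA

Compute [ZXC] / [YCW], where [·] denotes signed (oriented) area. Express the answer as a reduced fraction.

Work in coordinates with X = (0, 0), Z = (1, 0), C = (0, 1).
1. Y is the midpoint of ZX ⇒ Y = (1/2, 0)
2. A is the midpoint of YC ⇒ A = (1/4, 1/2)
3. W is the midpoint of XA ⇒ W = (1/8, 1/4)
2·[ZXC] = -1, 2·[YCW] = 1/4
[ZXC]:[YCW] = -1:1/4 = -4

[ZXC]:[YCW] = -4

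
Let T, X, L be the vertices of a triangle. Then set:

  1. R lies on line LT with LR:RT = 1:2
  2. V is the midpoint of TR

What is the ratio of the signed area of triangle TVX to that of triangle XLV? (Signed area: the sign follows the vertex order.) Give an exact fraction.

[TVX]:[XLV] = -1/2

Assign T = (0, 0), X = (1, 0), L = (0, 1) — the answer is frame-independent, so this choice is without loss of generality.
1. R lies on line LT with LR:RT = 1:2 ⇒ R = (0, 2/3)
2. V is the midpoint of TR ⇒ V = (0, 1/3)
2·[TVX] = -1/3, 2·[XLV] = 2/3
[TVX]:[XLV] = -1/3:2/3 = -1/2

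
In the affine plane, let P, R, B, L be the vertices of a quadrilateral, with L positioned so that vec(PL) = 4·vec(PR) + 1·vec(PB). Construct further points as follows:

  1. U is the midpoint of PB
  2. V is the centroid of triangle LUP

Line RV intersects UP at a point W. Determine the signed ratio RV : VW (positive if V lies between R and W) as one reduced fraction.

Work in coordinates with P = (0, 0), R = (1, 0), B = (0, 1), L = (4, 1).
1. U is the midpoint of PB ⇒ U = (0, 1/2)
2. V is the centroid of triangle LUP ⇒ V = (4/3, 1/2)
line RV meets UP at W = (0, -3/2)
V = R + t·(W−R) with t = -1/3, so RV:VW = -1/3:4/3

RV:VW = -1/4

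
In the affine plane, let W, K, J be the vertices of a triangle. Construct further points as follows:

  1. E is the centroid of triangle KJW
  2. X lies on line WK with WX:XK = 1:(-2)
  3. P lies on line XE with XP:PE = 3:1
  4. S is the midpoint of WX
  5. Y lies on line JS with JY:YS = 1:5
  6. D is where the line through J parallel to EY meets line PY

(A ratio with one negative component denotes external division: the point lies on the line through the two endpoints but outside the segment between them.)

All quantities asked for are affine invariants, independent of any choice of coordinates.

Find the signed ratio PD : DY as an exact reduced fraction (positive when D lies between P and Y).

PD:DY = -45/16

Work in coordinates with W = (0, 0), K = (1, 0), J = (0, 1).
1. E is the centroid of triangle KJW ⇒ E = (1/3, 1/3)
2. X lies on line WK with WX:XK = 1:(-2) ⇒ X = (-1, 0)
3. P lies on line XE with XP:PE = 3:1 ⇒ P = (0, 1/4)
4. S is the midpoint of WX ⇒ S = (-1/2, 0)
5. Y lies on line JS with JY:YS = 1:5 ⇒ Y = (-1/12, 5/6)
6. D is where the line through J parallel to EY meets line PY ⇒ D = (-15/116, 67/58)
D = P + t·(Y−P) with t = 45/29, so PD:DY = t:(1−t) = 45/29:-16/29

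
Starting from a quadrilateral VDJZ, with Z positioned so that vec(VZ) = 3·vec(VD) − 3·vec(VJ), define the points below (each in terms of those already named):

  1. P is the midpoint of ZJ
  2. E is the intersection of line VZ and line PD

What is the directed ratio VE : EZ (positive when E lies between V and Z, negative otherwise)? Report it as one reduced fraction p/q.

VE:EZ = 2

Work in coordinates with V = (0, 0), D = (1, 0), J = (0, 1), Z = (3, -3).
1. P is the midpoint of ZJ ⇒ P = (3/2, -1)
2. E is the intersection of line VZ and line PD ⇒ E = (2, -2)
E = V + t·(Z−V) with t = 2/3, so VE:EZ = t:(1−t) = 2/3:1/3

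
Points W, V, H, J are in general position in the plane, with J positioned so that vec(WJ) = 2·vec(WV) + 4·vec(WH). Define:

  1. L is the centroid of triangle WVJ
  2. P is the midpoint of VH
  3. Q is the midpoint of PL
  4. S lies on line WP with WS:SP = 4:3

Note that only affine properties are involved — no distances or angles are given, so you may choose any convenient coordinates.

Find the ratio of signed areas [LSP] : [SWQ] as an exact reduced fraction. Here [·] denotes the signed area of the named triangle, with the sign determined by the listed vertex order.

[LSP]:[SWQ] = -3/2

Set W = (0, 0), V = (1, 0), H = (0, 1), J = (2, 4); any affine frame gives the same invariant.
1. L is the centroid of triangle WVJ ⇒ L = (1, 4/3)
2. P is the midpoint of VH ⇒ P = (1/2, 1/2)
3. Q is the midpoint of PL ⇒ Q = (3/4, 11/12)
4. S lies on line WP with WS:SP = 4:3 ⇒ S = (2/7, 2/7)
2·[LSP] = 1/14, 2·[SWQ] = -1/21
[LSP]:[SWQ] = 1/14:-1/21 = -3/2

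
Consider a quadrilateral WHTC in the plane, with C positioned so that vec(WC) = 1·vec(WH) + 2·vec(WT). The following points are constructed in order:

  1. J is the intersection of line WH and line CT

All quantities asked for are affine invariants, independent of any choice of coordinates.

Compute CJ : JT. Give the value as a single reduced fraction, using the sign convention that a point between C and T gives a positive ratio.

CJ:JT = -2

Work in coordinates with W = (0, 0), H = (1, 0), T = (0, 1), C = (1, 2).
1. J is the intersection of line WH and line CT ⇒ J = (-1, 0)
J = C + t·(T−C) with t = 2, so CJ:JT = t:(1−t) = 2:-1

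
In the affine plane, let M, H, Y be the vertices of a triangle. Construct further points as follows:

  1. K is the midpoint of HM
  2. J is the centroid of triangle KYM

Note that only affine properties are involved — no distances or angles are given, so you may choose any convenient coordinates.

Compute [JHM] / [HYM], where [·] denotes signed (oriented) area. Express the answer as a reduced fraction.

Set M = (0, 0), H = (1, 0), Y = (0, 1); any affine frame gives the same invariant.
1. K is the midpoint of HM ⇒ K = (1/2, 0)
2. J is the centroid of triangle KYM ⇒ J = (1/6, 1/3)
2·[JHM] = -1/3, 2·[HYM] = 1
[JHM]:[HYM] = -1/3:1 = -1/3

[JHM]:[HYM] = -1/3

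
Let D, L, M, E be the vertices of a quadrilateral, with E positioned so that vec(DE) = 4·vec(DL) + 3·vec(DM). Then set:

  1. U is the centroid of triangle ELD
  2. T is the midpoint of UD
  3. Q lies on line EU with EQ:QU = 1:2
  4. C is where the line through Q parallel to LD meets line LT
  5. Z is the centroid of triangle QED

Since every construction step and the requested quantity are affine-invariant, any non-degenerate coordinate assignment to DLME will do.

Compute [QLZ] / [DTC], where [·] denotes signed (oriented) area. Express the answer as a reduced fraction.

Work in coordinates with D = (0, 0), L = (1, 0), M = (0, 1), E = (4, 3).
1. U is the centroid of triangle ELD ⇒ U = (5/3, 1)
2. T is the midpoint of UD ⇒ T = (5/6, 1/2)
3. Q lies on line EU with EQ:QU = 1:2 ⇒ Q = (29/9, 7/3)
4. C is where the line through Q parallel to LD meets line LT ⇒ C = (2/9, 7/3)
5. Z is the centroid of triangle QED ⇒ Z = (65/27, 16/9)
2·[QLZ] = -2/3, 2·[DTC] = 11/6
[QLZ]:[DTC] = -2/3:11/6 = -4/11

[QLZ]:[DTC] = -4/11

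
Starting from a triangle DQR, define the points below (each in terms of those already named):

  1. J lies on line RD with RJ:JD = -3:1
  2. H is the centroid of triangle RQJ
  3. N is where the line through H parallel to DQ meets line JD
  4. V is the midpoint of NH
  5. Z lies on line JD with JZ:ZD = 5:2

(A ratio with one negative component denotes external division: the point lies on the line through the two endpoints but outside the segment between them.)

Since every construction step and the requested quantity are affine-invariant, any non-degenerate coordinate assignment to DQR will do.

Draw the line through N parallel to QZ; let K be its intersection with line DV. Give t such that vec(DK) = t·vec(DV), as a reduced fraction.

t = 7/6

Set D = (0, 0), Q = (1, 0), R = (0, 1); any affine frame gives the same invariant.
1. J lies on line RD with RJ:JD = -3:1 ⇒ J = (0, -1/2)
2. H is the centroid of triangle RQJ ⇒ H = (1/3, 1/6)
3. N is where the line through H parallel to DQ meets line JD ⇒ N = (0, 1/6)
4. V is the midpoint of NH ⇒ V = (1/6, 1/6)
5. Z lies on line JD with JZ:ZD = 5:2 ⇒ Z = (0, -1/7)
through N parallel to QZ: direction (-1, -1/7); meets DV at K = (7/36, 7/36)
K = D + t·(V−D) with t = 7/6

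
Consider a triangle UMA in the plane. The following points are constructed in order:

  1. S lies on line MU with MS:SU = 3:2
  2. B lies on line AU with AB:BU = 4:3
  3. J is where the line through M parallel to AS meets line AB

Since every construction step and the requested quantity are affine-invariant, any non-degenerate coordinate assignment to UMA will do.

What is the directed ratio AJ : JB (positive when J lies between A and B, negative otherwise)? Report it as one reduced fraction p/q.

AJ:JB = -21/29

Work in coordinates with U = (0, 0), M = (1, 0), A = (0, 1).
1. S lies on line MU with MS:SU = 3:2 ⇒ S = (2/5, 0)
2. B lies on line AU with AB:BU = 4:3 ⇒ B = (0, 3/7)
3. J is where the line through M parallel to AS meets line AB ⇒ J = (0, 5/2)
J = A + t·(B−A) with t = -21/8, so AJ:JB = t:(1−t) = -21/8:29/8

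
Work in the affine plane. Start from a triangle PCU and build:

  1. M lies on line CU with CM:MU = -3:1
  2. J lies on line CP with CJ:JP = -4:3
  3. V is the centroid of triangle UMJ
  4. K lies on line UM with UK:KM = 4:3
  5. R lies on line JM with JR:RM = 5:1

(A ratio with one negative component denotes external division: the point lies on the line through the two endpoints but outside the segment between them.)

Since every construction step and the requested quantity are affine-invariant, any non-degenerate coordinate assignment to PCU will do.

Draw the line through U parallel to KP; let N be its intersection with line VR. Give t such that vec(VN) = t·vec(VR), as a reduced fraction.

Choose coordinates P = (0, 0), C = (1, 0), U = (0, 1).
1. M lies on line CU with CM:MU = -3:1 ⇒ M = (-1/2, 3/2)
2. J lies on line CP with CJ:JP = -4:3 ⇒ J = (-3, 0)
3. V is the centroid of triangle UMJ ⇒ V = (-7/6, 5/6)
4. K lies on line UM with UK:KM = 4:3 ⇒ K = (-2/7, 9/7)
5. R lies on line JM with JR:RM = 5:1 ⇒ R = (-11/12, 5/4)
through U parallel to KP: direction (2/7, -9/7); meets VR at N = (-32/111, 85/37)
N = V + t·(R−V) with t = 130/37

t = 130/37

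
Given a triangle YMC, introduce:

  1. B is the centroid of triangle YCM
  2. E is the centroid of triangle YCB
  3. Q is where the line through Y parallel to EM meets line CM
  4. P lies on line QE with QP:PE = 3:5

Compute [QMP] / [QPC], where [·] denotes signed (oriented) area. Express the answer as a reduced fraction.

Set Y = (0, 0), M = (1, 0), C = (0, 1); any affine frame gives the same invariant.
1. B is the centroid of triangle YCM ⇒ B = (1/3, 1/3)
2. E is the centroid of triangle YCB ⇒ E = (1/9, 4/9)
3. Q is where the line through Y parallel to EM meets line CM ⇒ Q = (2, -1)
4. P lies on line QE with QP:PE = 3:5 ⇒ P = (31/24, -11/24)
2·[QMP] = 1/6, 2·[QPC] = -1/3
[QMP]:[QPC] = 1/6:-1/3 = -1/2

[QMP]:[QPC] = -1/2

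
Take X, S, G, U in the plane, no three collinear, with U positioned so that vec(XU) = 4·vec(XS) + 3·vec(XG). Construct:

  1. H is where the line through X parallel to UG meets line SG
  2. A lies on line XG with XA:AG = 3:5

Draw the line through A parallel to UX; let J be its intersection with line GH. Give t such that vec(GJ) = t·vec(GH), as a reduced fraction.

t = 15/28

Work in coordinates with X = (0, 0), S = (1, 0), G = (0, 1), U = (4, 3).
1. H is where the line through X parallel to UG meets line SG ⇒ H = (2/3, 1/3)
2. A lies on line XG with XA:AG = 3:5 ⇒ A = (0, 3/8)
through A parallel to UX: direction (-4, -3); meets GH at J = (5/14, 9/14)
J = G + t·(H−G) with t = 15/28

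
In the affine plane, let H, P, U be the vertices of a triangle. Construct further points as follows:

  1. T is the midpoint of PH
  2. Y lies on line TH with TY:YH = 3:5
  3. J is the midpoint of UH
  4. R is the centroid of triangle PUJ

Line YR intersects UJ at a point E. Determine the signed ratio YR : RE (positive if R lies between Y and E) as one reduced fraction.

YR:RE = -1/16

Set H = (0, 0), P = (1, 0), U = (0, 1); any affine frame gives the same invariant.
1. T is the midpoint of PH ⇒ T = (1/2, 0)
2. Y lies on line TH with TY:YH = 3:5 ⇒ Y = (5/16, 0)
3. J is the midpoint of UH ⇒ J = (0, 1/2)
4. R is the centroid of triangle PUJ ⇒ R = (1/3, 1/2)
line YR meets UJ at E = (0, -15/2)
R = Y + t·(E−Y) with t = -1/15, so YR:RE = -1/15:16/15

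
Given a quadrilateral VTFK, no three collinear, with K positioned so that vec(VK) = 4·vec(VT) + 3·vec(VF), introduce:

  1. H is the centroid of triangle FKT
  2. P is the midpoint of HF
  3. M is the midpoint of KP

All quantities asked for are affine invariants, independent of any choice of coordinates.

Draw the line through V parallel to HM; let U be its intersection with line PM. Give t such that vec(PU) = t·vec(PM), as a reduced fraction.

Assign V = (0, 0), T = (1, 0), F = (0, 1), K = (4, 3) — the answer is frame-independent, so this choice is without loss of generality.
1. H is the centroid of triangle FKT ⇒ H = (5/3, 4/3)
2. P is the midpoint of HF ⇒ P = (5/6, 7/6)
3. M is the midpoint of KP ⇒ M = (29/12, 25/12)
through V parallel to HM: direction (3/4, 3/4); meets PM at U = (13/8, 13/8)
U = P + t·(M−P) with t = 1/2

t = 1/2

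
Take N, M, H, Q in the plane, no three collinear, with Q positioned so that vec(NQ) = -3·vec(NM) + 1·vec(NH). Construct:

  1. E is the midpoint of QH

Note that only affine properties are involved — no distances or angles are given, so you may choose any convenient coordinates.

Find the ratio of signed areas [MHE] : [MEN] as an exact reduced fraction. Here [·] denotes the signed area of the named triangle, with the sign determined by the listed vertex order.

Choose coordinates N = (0, 0), M = (1, 0), H = (0, 1), Q = (-3, 1).
1. E is the midpoint of QH ⇒ E = (-3/2, 1)
2·[MHE] = 3/2, 2·[MEN] = 1
[MHE]:[MEN] = 3/2:1 = 3/2

[MHE]:[MEN] = 3/2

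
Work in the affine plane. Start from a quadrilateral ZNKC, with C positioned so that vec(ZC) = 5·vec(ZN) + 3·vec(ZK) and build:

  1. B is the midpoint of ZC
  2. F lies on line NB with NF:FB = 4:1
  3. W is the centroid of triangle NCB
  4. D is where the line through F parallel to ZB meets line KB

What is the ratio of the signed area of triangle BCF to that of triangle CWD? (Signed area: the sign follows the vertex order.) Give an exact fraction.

Assign Z = (0, 0), N = (1, 0), K = (0, 1), C = (5, 3) — the answer is frame-independent, so this choice is without loss of generality.
1. B is the midpoint of ZC ⇒ B = (5/2, 3/2)
2. F lies on line NB with NF:FB = 4:1 ⇒ F = (11/5, 6/5)
3. W is the centroid of triangle NCB ⇒ W = (17/6, 3/2)
4. D is where the line through F parallel to ZB meets line KB ⇒ D = (14/5, 39/25)
2·[BCF] = -3/10, 2·[CWD] = -9/50
[BCF]:[CWD] = -3/10:-9/50 = 5/3

[BCF]:[CWD] = 5/3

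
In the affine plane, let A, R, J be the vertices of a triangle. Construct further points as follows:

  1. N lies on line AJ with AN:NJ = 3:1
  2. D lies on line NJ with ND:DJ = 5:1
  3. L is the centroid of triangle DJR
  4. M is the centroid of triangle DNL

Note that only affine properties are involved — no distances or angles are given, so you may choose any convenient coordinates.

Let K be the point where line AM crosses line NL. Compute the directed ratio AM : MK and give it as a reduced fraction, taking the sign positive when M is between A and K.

Choose coordinates A = (0, 0), R = (1, 0), J = (0, 1).
1. N lies on line AJ with AN:NJ = 3:1 ⇒ N = (0, 3/4)
2. D lies on line NJ with ND:DJ = 5:1 ⇒ D = (0, 23/24)
3. L is the centroid of triangle DJR ⇒ L = (1/3, 47/72)
4. M is the centroid of triangle DNL ⇒ M = (1/9, 85/108)
line AM meets NL at K = (6/59, 85/118)
M = A + t·(K−A) with t = 59/54, so AM:MK = 59/54:-5/54

AM:MK = -59/5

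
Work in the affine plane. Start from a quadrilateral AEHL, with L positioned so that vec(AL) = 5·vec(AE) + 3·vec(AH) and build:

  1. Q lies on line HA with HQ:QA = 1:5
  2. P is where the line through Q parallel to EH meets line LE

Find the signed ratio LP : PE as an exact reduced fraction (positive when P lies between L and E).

Choose coordinates A = (0, 0), E = (1, 0), H = (0, 1), L = (5, 3).
1. Q lies on line HA with HQ:QA = 1:5 ⇒ Q = (0, 5/6)
2. P is where the line through Q parallel to EH meets line LE ⇒ P = (19/21, -1/14)
P = L + t·(E−L) with t = 43/42, so LP:PE = t:(1−t) = 43/42:-1/42

LP:PE = -43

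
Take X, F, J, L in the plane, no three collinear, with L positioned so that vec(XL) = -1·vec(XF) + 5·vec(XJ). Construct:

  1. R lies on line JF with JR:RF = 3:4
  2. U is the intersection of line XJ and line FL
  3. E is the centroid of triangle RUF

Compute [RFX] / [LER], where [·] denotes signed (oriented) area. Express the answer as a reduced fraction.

Choose coordinates X = (0, 0), F = (1, 0), J = (0, 1), L = (-1, 5).
1. R lies on line JF with JR:RF = 3:4 ⇒ R = (3/7, 4/7)
2. U is the intersection of line XJ and line FL ⇒ U = (0, 5/2)
3. E is the centroid of triangle RUF ⇒ E = (10/21, 43/42)
2·[RFX] = -4/7, 2·[LER] = -6/7
[RFX]:[LER] = -4/7:-6/7 = 2/3

[RFX]:[LER] = 2/3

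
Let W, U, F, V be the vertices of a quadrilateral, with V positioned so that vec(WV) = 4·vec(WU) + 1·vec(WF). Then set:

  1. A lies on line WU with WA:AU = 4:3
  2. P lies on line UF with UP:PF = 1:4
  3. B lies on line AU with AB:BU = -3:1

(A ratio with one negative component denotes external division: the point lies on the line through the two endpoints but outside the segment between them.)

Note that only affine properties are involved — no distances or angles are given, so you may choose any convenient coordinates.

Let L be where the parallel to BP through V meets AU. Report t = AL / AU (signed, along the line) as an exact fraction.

t = 77/6

Set W = (0, 0), U = (1, 0), F = (0, 1), V = (4, 1); any affine frame gives the same invariant.
1. A lies on line WU with WA:AU = 4:3 ⇒ A = (4/7, 0)
2. P lies on line UF with UP:PF = 1:4 ⇒ P = (4/5, 1/5)
3. B lies on line AU with AB:BU = -3:1 ⇒ B = (17/14, 0)
through V parallel to BP: direction (-29/70, 1/5); meets AU at L = (85/14, 0)
L = A + t·(U−A) with t = 77/6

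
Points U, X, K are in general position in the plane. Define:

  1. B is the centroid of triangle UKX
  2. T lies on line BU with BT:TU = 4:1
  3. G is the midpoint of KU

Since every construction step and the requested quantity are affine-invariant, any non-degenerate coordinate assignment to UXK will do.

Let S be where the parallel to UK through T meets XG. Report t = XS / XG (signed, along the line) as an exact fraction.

t = 14/15

Choose coordinates U = (0, 0), X = (1, 0), K = (0, 1).
1. B is the centroid of triangle UKX ⇒ B = (1/3, 1/3)
2. T lies on line BU with BT:TU = 4:1 ⇒ T = (1/15, 1/15)
3. G is the midpoint of KU ⇒ G = (0, 1/2)
through T parallel to UK: direction (0, 1); meets XG at S = (1/15, 7/15)
S = X + t·(G−X) with t = 14/15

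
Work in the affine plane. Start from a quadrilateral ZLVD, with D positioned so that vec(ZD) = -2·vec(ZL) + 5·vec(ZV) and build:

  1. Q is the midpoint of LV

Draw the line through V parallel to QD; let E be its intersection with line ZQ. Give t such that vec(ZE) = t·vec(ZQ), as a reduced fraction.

Set Z = (0, 0), L = (1, 0), V = (0, 1), D = (-2, 5); any affine frame gives the same invariant.
1. Q is the midpoint of LV ⇒ Q = (1/2, 1/2)
through V parallel to QD: direction (-5/2, 9/2); meets ZQ at E = (5/14, 5/14)
E = Z + t·(Q−Z) with t = 5/7

t = 5/7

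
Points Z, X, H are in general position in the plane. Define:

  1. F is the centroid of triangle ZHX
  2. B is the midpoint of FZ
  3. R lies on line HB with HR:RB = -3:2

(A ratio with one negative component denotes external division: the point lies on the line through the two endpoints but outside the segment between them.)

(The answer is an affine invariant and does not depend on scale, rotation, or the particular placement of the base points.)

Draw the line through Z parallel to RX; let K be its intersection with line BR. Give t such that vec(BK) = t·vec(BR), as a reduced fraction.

t = -1/8

Assign Z = (0, 0), X = (1, 0), H = (0, 1) — the answer is frame-independent, so this choice is without loss of generality.
1. F is the centroid of triangle ZHX ⇒ F = (1/3, 1/3)
2. B is the midpoint of FZ ⇒ B = (1/6, 1/6)
3. R lies on line HB with HR:RB = -3:2 ⇒ R = (1/2, -3/2)
through Z parallel to RX: direction (1/2, 3/2); meets BR at K = (1/8, 3/8)
K = B + t·(R−B) with t = -1/8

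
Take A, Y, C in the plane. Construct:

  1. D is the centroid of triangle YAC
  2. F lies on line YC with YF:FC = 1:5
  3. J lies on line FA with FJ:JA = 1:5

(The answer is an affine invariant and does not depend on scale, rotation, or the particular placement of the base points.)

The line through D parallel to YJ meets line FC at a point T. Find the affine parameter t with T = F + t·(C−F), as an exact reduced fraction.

t = -2/15

Set A = (0, 0), Y = (1, 0), C = (0, 1); any affine frame gives the same invariant.
1. D is the centroid of triangle YAC ⇒ D = (1/3, 1/3)
2. F lies on line YC with YF:FC = 1:5 ⇒ F = (5/6, 1/6)
3. J lies on line FA with FJ:JA = 1:5 ⇒ J = (25/36, 5/36)
through D parallel to YJ: direction (-11/36, 5/36); meets FC at T = (17/18, 1/18)
T = F + t·(C−F) with t = -2/15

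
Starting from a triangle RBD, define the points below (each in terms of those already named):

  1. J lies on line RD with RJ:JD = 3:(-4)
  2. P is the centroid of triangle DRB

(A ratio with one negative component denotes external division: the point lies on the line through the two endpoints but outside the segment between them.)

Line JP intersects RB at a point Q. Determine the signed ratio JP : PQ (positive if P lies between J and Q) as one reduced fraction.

Choose coordinates R = (0, 0), B = (1, 0), D = (0, 1).
1. J lies on line RD with RJ:JD = 3:(-4) ⇒ J = (0, -3)
2. P is the centroid of triangle DRB ⇒ P = (1/3, 1/3)
line JP meets RB at Q = (3/10, 0)
P = J + t·(Q−J) with t = 10/9, so JP:PQ = 10/9:-1/9

JP:PQ = -10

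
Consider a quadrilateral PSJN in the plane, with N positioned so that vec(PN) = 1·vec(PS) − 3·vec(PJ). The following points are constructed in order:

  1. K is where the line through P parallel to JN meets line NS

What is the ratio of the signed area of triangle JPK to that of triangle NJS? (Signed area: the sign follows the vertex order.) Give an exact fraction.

[JPK]:[NJS] = -1/3

Choose coordinates P = (0, 0), S = (1, 0), J = (0, 1), N = (1, -3).
1. K is where the line through P parallel to JN meets line NS ⇒ K = (1, -4)
2·[JPK] = 1, 2·[NJS] = -3
[JPK]:[NJS] = 1:-3 = -1/3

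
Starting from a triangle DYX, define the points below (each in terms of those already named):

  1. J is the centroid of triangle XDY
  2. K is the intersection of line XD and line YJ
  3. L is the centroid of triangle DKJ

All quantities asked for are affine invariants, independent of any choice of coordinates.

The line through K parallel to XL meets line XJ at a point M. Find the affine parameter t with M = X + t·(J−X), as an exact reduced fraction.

t = -1/3

Choose coordinates D = (0, 0), Y = (1, 0), X = (0, 1).
1. J is the centroid of triangle XDY ⇒ J = (1/3, 1/3)
2. K is the intersection of line XD and line YJ ⇒ K = (0, 1/2)
3. L is the centroid of triangle DKJ ⇒ L = (1/9, 5/18)
through K parallel to XL: direction (1/9, -13/18); meets XJ at M = (-1/9, 11/9)
M = X + t·(J−X) with t = -1/3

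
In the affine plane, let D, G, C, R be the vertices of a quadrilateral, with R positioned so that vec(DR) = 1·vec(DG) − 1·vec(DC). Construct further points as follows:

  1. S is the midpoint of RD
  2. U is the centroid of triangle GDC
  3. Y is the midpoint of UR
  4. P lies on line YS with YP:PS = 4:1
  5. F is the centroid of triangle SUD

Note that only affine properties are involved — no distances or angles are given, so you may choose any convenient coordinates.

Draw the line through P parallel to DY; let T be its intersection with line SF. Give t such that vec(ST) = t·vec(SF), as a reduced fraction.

t = 3/20

Choose coordinates D = (0, 0), G = (1, 0), C = (0, 1), R = (1, -1).
1. S is the midpoint of RD ⇒ S = (1/2, -1/2)
2. U is the centroid of triangle GDC ⇒ U = (1/3, 1/3)
3. Y is the midpoint of UR ⇒ Y = (2/3, -1/3)
4. P lies on line YS with YP:PS = 4:1 ⇒ P = (8/15, -7/15)
5. F is the centroid of triangle SUD ⇒ F = (5/18, -1/18)
through P parallel to DY: direction (2/3, -1/3); meets SF at T = (7/15, -13/30)
T = S + t·(F−S) with t = 3/20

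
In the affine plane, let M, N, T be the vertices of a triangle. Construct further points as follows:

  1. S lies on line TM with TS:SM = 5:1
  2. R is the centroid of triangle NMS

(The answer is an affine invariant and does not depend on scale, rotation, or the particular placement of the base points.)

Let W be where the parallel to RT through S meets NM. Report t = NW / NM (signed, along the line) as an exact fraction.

Work in coordinates with M = (0, 0), N = (1, 0), T = (0, 1).
1. S lies on line TM with TS:SM = 5:1 ⇒ S = (0, 1/6)
2. R is the centroid of triangle NMS ⇒ R = (1/3, 1/18)
through S parallel to RT: direction (-1/3, 17/18); meets NM at W = (1/17, 0)
W = N + t·(M−N) with t = 16/17

t = 16/17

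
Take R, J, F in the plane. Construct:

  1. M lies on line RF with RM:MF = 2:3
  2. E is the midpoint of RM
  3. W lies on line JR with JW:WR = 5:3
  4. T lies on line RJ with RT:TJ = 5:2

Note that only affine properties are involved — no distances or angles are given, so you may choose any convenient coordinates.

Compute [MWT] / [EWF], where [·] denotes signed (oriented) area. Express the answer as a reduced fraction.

Work in coordinates with R = (0, 0), J = (1, 0), F = (0, 1).
1. M lies on line RF with RM:MF = 2:3 ⇒ M = (0, 2/5)
2. E is the midpoint of RM ⇒ E = (0, 1/5)
3. W lies on line JR with JW:WR = 5:3 ⇒ W = (3/8, 0)
4. T lies on line RJ with RT:TJ = 5:2 ⇒ T = (5/7, 0)
2·[MWT] = 19/140, 2·[EWF] = 3/10
[MWT]:[EWF] = 19/140:3/10 = 19/42

[MWT]:[EWF] = 19/42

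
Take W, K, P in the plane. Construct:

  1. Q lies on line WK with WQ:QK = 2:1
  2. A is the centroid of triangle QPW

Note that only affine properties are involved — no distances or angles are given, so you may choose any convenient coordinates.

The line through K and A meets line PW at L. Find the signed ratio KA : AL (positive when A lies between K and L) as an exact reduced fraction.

Work in coordinates with W = (0, 0), K = (1, 0), P = (0, 1).
1. Q lies on line WK with WQ:QK = 2:1 ⇒ Q = (2/3, 0)
2. A is the centroid of triangle QPW ⇒ A = (2/9, 1/3)
line KA meets PW at L = (0, 3/7)
A = K + t·(L−K) with t = 7/9, so KA:AL = 7/9:2/9

KA:AL = 7/2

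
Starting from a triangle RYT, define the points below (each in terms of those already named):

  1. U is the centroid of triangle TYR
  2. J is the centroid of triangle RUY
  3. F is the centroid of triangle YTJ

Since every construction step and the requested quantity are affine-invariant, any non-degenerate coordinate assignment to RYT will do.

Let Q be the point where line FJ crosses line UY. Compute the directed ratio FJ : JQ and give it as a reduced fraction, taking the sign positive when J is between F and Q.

FJ:JQ = -5/3

Choose coordinates R = (0, 0), Y = (1, 0), T = (0, 1).
1. U is the centroid of triangle TYR ⇒ U = (1/3, 1/3)
2. J is the centroid of triangle RUY ⇒ J = (4/9, 1/9)
3. F is the centroid of triangle YTJ ⇒ F = (13/27, 10/27)
line FJ meets UY at Q = (7/15, 4/15)
J = F + t·(Q−F) with t = 5/2, so FJ:JQ = 5/2:-3/2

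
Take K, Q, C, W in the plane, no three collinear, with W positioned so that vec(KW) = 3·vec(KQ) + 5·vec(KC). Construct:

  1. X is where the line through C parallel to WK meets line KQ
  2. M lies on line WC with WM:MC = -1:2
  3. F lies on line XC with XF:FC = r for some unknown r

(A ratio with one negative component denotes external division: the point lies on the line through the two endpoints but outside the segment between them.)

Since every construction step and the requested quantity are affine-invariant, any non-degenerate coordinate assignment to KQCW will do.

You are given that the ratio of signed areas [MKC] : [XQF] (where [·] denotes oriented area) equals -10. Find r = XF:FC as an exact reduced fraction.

r = 3/5

Set K = (0, 0), Q = (1, 0), C = (0, 1), W = (3, 5); any affine frame gives the same invariant.
1. X is where the line through C parallel to WK meets line KQ ⇒ X = (-3/5, 0)
2. M lies on line WC with WM:MC = -1:2 ⇒ M = (6, 9)
3. With XF:FC = r, write λ = r/(r+1) so F = X + λ·(C−X); F is affine-linear in λ
Every point depending on F is an affine combination of F and λ-independent points, so each such coordinate is linear in λ; the λ² term in each signed area is a multiple of (C−X)×(C−X) = 0, so 2·[MKC] and 2·[XQF] are each linear in λ. Evaluating at λ=0 and λ=1:
  2·[MKC] = -6,   2·[XQF] = 8/5·λ
So [MKC]:[XQF] = (-6) / (8/5·λ). Setting this equal to -10:
  -6 = -10·(8/5·λ)  ⇒  λ = 3/8
Then r = λ/(1−λ) = (3/8)/(5/8) = 3/5. Check: with r = 3/5, F = (-3/8, 3/8) and [MKC]:[XQF] = -10 as required.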